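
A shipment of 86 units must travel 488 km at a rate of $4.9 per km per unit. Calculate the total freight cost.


TC = dist * cost * units = 488 * 4.9 * 86 = $205643.20

$205643.20


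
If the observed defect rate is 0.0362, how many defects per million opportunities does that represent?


DPMO = defect_rate * 1000000 = 0.0362 * 1000000

36200


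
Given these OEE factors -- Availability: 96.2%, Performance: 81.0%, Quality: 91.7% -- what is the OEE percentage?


Formula: OEE = Availability * Performance * Quality / 10000
A * P = 96.2% * 81.0% / 100 = 77.92%
OEE = 77.92% * 91.7% / 100 = 71.5%

71.5%


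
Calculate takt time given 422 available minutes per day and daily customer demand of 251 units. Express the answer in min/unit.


Formula: Takt Time = Available Production Time / Customer Demand
Takt = 422 min/day / 251 units/day
Takt = 1.68 min/unit

1.68 min/unit


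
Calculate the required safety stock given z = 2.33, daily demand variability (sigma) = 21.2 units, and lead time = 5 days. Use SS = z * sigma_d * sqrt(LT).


Formula: SS = z * sigma_d * sqrt(LT)
sqrt(LT) = sqrt(5) = 2.2361
SS = 2.33 * 21.2 * 2.2361
SS = 110.5 units

110.5 units


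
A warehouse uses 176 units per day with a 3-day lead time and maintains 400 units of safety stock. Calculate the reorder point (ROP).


Formula: ROP = (Daily Demand * Lead Time) + Safety Stock
Demand during lead time = 176 * 3 = 528 units
ROP = 528 + 400 = 928 units

928 units


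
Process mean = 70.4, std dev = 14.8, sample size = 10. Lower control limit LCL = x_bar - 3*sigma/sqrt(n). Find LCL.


LCL = 70.4 - 3 * 14.8 / sqrt(10)

56.36


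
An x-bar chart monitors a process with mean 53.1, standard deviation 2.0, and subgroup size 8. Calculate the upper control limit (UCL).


UCL = 53.1 + 3 * 2.0 / sqrt(8)

55.22


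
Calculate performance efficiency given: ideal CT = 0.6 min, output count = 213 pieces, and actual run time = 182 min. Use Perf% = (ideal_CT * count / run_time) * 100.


Formula: Performance = (Ideal CT * Total Count) / Run Time * 100
Ideal output time = 0.6 * 213 = 127.8 min
Performance = 127.8 / 182 * 100 = 70.2%

70.2%


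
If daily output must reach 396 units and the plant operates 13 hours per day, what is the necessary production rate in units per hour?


Formula: Production Rate = Daily Demand / Available Hours
Rate = 396 units/day / 13 hours/day
Rate = 30.5 units/hour

30.5 units/hour


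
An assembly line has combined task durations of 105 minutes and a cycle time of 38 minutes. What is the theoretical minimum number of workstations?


Formula: N_min = ceil(Sum of Task Times / Cycle Time)
N_min = ceil(105 min / 38 min) = ceil(2.7632)
N_min = 3 stations

3


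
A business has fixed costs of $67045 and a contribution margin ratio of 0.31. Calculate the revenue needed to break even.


Formula: BER = Fixed Costs / Contribution Margin Ratio
BER = $67045 / 0.31
BER = $216274.19 (to the nearest cent)

$216274.19


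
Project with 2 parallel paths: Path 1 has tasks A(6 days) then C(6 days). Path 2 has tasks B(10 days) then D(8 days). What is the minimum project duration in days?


Path 1 = 6 + 6 = 12 days
Path 2 = 10 + 8 = 18 days
Duration = max(12, 18) = 18 days

18 days


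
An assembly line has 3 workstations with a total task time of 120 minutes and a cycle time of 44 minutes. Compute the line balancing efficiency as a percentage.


Formula: Efficiency = Sum of Task Times / (N_stations * CT) * 100
Total station capacity = 3 stations * 44 min = 132 min
Efficiency = 120 / 132 * 100 = 90.9%

90.9%


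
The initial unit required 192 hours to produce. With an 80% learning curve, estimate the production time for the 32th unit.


Formula: T_n = T_1 * (learning_rate)^(log2(n)) where learning_rate = rate/100
Doublings = log2(32) = 5
T_n = 192 * 0.8^5
T_n = 192 * 0.3277 = 62.9 hours

62.9 hours


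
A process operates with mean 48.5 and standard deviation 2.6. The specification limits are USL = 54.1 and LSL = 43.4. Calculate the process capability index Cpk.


Cpu = (54.1 - 48.5) / (3 * 2.6) = 0.72
Cpl = (48.5 - 43.4) / (3 * 2.6) = 0.65
Cpk = min(0.72, 0.65) = 0.65

0.65


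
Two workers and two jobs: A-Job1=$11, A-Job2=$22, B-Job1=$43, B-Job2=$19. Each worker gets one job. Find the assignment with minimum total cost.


Option 1: A->1 + B->2 = $11 + $19 = $30
Option 2: A->2 + B->1 = $22 + $43 = $65
Min cost = min($30, $65) = $30

$30


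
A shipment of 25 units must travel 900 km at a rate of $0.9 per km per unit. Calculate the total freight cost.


TC = dist * cost * units = 900 * 0.9 * 25 = $20250.00

$20250.00


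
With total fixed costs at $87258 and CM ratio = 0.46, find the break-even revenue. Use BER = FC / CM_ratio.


Formula: BER = Fixed Costs / Contribution Margin Ratio
BER = $87258 / 0.46
BER = $189691.30 (to the nearest cent)

$189691.30


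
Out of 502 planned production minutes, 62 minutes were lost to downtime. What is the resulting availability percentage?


Formula: Availability = (Planned Time - Downtime) / Planned Time * 100
Uptime = 502 - 62 = 440 min
Availability = 440 / 502 * 100 = 87.6%

87.6%


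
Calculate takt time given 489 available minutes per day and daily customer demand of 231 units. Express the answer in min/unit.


Formula: Takt Time = Available Production Time / Customer Demand
Takt = 489 min/day / 231 units/day
Takt = 2.12 min/unit

2.12 min/unit


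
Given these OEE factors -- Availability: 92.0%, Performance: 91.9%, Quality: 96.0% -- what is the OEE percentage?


Formula: OEE = Availability * Performance * Quality / 10000
A * P = 92.0% * 91.9% / 100 = 84.55%
OEE = 84.55% * 96.0% / 100 = 81.2%

81.2%


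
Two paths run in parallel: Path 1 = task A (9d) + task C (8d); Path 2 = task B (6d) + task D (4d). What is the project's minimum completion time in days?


Path 1 = 9 + 8 = 17 days
Path 2 = 6 + 4 = 10 days
Duration = max(17, 10) = 17 days

17 days


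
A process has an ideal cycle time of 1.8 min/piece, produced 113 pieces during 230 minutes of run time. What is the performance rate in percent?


Formula: Performance = (Ideal CT * Total Count) / Run Time * 100
Ideal output time = 1.8 * 113 = 203.4 min
Performance = 203.4 / 230 * 100 = 88.4%

88.4%


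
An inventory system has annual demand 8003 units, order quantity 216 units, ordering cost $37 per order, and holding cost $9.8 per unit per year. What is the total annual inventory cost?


TC = 8003/216 * 37 + 216/2 * 9.8

$2429.28


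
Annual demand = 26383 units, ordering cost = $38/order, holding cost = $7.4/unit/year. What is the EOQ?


Formula: EOQ = sqrt(2 * D * S / H)
Numerator: 2 * 26383 * 38 = 2005108
2DS/H = 2005108 / 7.4 = 270960.5
EOQ = sqrt(270960.5) = 520.5 units

520.5 units


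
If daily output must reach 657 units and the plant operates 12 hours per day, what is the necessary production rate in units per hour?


Formula: Production Rate = Daily Demand / Available Hours
Rate = 657 units/day / 12 hours/day
Rate = 54.8 units/hour

54.8 units/hour


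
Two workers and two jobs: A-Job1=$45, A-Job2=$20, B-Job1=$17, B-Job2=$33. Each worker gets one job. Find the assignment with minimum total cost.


Option 1: A->1 + B->2 = $45 + $33 = $78
Option 2: A->2 + B->1 = $20 + $17 = $37
Min cost = min($78, $37) = $37

$37


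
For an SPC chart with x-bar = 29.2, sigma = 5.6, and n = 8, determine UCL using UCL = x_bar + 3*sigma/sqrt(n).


UCL = 29.2 + 3 * 5.6 / sqrt(8)

35.14


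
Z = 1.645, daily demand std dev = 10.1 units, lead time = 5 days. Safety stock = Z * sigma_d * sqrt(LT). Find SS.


Formula: SS = z * sigma_d * sqrt(LT)
sqrt(LT) = sqrt(5) = 2.2361
SS = 1.645 * 10.1 * 2.2361
SS = 37.2 units

37.2 units


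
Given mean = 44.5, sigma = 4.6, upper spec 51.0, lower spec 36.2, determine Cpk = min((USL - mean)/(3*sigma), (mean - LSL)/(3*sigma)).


Cpu = (51.0 - 44.5) / (3 * 4.6) = 0.47
Cpl = (44.5 - 36.2) / (3 * 4.6) = 0.6
Cpk = min(0.47, 0.6) = 0.47

0.47


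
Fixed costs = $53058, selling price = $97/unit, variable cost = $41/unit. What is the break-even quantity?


Formula: BEQ = Fixed Costs / (Price - Variable Cost)
Contribution margin = $97 - $41 = $56/unit
BEQ = ceil($53058 / $56/unit) = ceil(947.46) = 948 units

948 units


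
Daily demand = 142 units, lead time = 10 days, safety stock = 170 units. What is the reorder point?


Formula: ROP = (Daily Demand * Lead Time) + Safety Stock
Demand during lead time = 142 * 10 = 1420 units
ROP = 1420 + 170 = 1590 units

1590 units


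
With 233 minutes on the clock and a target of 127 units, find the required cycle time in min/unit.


Formula: CT = Available Time / Number of Units
CT = 233 min / 127 units
CT = 1.83 min/unit

1.83 min/unit


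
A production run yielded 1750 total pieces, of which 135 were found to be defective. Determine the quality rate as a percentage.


Formula: Quality Rate = Good Pieces / Total Pieces * 100
Good pieces = 1750 - 135 = 1615
QR = 1615 / 1750 * 100 = 92.3%

92.3%


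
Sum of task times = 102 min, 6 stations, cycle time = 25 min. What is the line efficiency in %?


Formula: Efficiency = Sum of Task Times / (N_stations * CT) * 100
Total station capacity = 6 stations * 25 min = 150 min
Efficiency = 102 / 150 * 100 = 68.0%

68.0%


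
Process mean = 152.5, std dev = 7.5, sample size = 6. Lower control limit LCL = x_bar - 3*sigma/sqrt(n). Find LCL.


LCL = 152.5 - 3 * 7.5 / sqrt(6)

143.31


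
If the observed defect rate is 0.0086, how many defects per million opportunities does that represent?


DPMO = defect_rate * 1000000 = 0.0086 * 1000000

8600


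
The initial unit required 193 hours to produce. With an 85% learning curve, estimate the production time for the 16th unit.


Formula: T_n = T_1 * (learning_rate)^(log2(n)) where learning_rate = rate/100
Doublings = log2(16) = 4
T_n = 193 * 0.85^4
T_n = 193 * 0.522 = 100.7 hours

100.7 hours


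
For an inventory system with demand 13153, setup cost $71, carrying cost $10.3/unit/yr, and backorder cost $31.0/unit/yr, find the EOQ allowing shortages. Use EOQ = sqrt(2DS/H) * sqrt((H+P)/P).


Formula: EOQ* = sqrt(2DS/H) * sqrt((H+P)/P)
Base EOQ = sqrt(2*13153*71/10.3) = 425.83 units
Correction = sqrt((10.3+31.0)/31.0) = 1.15423
EOQ* = 425.83 * 1.15423 = 491.5 units

491.5 units


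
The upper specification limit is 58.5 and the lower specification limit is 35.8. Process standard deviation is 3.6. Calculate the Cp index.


Cp = (58.5 - 35.8) / (6 * 3.6)

1.05


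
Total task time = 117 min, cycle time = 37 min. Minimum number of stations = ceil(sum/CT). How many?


Formula: N_min = ceil(Sum of Task Times / Cycle Time)
N_min = ceil(117 min / 37 min) = ceil(3.1622)
N_min = 4 stations

4


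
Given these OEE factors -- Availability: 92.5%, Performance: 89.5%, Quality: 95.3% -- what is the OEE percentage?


Formula: OEE = Availability * Performance * Quality / 10000
A * P = 92.5% * 89.5% / 100 = 82.79%
OEE = 82.79% * 95.3% / 100 = 78.9%

78.9%


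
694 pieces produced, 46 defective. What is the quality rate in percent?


Formula: Quality Rate = Good Pieces / Total Pieces * 100
Good pieces = 694 - 46 = 648
QR = 648 / 694 * 100 = 93.4%

93.4%


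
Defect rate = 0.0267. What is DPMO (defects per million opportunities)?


DPMO = defect_rate * 1000000 = 0.0267 * 1000000

26700


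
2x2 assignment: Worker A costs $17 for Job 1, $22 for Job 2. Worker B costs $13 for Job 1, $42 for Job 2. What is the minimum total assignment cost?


Option 1: A->1 + B->2 = $17 + $42 = $59
Option 2: A->2 + B->1 = $22 + $13 = $35
Min cost = min($59, $35) = $35

$35


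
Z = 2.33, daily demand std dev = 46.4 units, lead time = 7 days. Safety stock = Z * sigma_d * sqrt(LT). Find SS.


Formula: SS = z * sigma_d * sqrt(LT)
sqrt(LT) = sqrt(7) = 2.6458
SS = 2.33 * 46.4 * 2.6458
SS = 286.0 units

286.0 units


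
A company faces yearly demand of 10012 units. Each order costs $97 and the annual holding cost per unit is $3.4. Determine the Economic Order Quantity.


Formula: EOQ = sqrt(2 * D * S / H)
Numerator: 2 * 10012 * 97 = 1942328
2DS/H = 1942328 / 3.4 = 571272.9
EOQ = sqrt(571272.9) = 755.8 units

755.8 units


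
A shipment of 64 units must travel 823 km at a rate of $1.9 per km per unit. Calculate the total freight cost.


TC = dist * cost * units = 823 * 1.9 * 64 = $100076.80

$100076.80


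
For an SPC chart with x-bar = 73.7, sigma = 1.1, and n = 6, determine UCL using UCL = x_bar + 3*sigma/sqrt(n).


UCL = 73.7 + 3 * 1.1 / sqrt(6)

75.05


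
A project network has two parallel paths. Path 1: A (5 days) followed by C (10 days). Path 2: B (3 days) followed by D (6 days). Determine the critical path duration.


Path 1 = 5 + 10 = 15 days
Path 2 = 3 + 6 = 9 days
Duration = max(15, 9) = 15 days

15 days


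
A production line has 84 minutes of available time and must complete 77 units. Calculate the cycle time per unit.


Formula: CT = Available Time / Number of Units
CT = 84 min / 77 units
CT = 1.09 min/unit

1.09 min/unit


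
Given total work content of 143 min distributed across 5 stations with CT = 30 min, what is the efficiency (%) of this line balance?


Formula: Efficiency = Sum of Task Times / (N_stations * CT) * 100
Total station capacity = 5 stations * 30 min = 150 min
Efficiency = 143 / 150 * 100 = 95.3%

95.3%


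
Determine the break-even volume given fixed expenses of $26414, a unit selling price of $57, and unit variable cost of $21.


Formula: BEQ = Fixed Costs / (Price - Variable Cost)
Contribution margin = $57 - $21 = $36/unit
BEQ = ceil($26414 / $36/unit) = ceil(733.72) = 734 units

734 units


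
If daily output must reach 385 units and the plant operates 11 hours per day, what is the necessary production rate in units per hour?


Formula: Production Rate = Daily Demand / Available Hours
Rate = 385 units/day / 11 hours/day
Rate = 35.0 units/hour

35.0 units/hour


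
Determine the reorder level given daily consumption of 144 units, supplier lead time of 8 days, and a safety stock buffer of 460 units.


Formula: ROP = (Daily Demand * Lead Time) + Safety Stock
Demand during lead time = 144 * 8 = 1152 units
ROP = 1152 + 460 = 1612 units

1612 units


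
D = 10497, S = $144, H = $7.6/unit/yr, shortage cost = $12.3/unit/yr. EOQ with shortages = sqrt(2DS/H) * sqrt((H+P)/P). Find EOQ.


Formula: EOQ* = sqrt(2DS/H) * sqrt((H+P)/P)
Base EOQ = sqrt(2*10497*144/7.6) = 630.7 units
Correction = sqrt((7.6+12.3)/12.3) = 1.27196
EOQ* = 630.7 * 1.27196 = 802.2 units

802.2 units


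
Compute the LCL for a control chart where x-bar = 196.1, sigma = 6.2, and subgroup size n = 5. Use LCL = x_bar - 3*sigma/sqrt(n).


LCL = 196.1 - 3 * 6.2 / sqrt(5)

187.78


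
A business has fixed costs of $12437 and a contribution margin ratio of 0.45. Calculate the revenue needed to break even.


Formula: BER = Fixed Costs / Contribution Margin Ratio
BER = $12437 / 0.45
BER = $27637.78 (to the nearest cent)

$27637.78


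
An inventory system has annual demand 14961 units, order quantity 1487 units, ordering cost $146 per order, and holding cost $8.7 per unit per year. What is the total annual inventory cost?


TC = 14961/1487 * 146 + 1487/2 * 8.7

$7937.38


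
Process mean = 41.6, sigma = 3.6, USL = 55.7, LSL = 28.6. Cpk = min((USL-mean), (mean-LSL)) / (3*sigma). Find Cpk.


Cpu = (55.7 - 41.6) / (3 * 3.6) = 1.31
Cpl = (41.6 - 28.6) / (3 * 3.6) = 1.2
Cpk = min(1.31, 1.2) = 1.2

1.2


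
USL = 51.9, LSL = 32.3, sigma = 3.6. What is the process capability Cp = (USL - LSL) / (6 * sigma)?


Cp = (51.9 - 32.3) / (6 * 3.6)

0.91


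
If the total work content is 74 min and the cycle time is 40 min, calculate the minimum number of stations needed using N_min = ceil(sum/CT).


Formula: N_min = ceil(Sum of Task Times / Cycle Time)
N_min = ceil(74 min / 40 min) = ceil(1.85)
N_min = 2 stations

2


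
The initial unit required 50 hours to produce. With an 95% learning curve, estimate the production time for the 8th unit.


Formula: T_n = T_1 * (learning_rate)^(log2(n)) where learning_rate = rate/100
Doublings = log2(8) = 3
T_n = 50 * 0.95^3
T_n = 50 * 0.8574 = 42.9 hours

42.9 hours


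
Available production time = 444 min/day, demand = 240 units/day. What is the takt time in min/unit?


Formula: Takt Time = Available Production Time / Customer Demand
Takt = 444 min/day / 240 units/day
Takt = 1.85 min/unit

1.85 min/unit


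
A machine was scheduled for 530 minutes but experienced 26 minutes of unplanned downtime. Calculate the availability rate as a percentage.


Formula: Availability = (Planned Time - Downtime) / Planned Time * 100
Uptime = 530 - 26 = 504 min
Availability = 504 / 530 * 100 = 95.1%

95.1%


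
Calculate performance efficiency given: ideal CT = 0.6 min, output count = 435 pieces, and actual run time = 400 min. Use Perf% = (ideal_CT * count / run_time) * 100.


Formula: Performance = (Ideal CT * Total Count) / Run Time * 100
Ideal output time = 0.6 * 435 = 261.0 min
Performance = 261.0 / 400 * 100 = 65.3%

65.3%


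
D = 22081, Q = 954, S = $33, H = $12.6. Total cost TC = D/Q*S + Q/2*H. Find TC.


TC = 22081/954 * 33 + 954/2 * 12.6

$6774.01


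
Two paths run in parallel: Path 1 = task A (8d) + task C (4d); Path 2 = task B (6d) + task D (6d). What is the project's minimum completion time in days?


Path 1 = 8 + 4 = 12 days
Path 2 = 6 + 6 = 12 days
Duration = max(12, 12) = 12 days

12 days


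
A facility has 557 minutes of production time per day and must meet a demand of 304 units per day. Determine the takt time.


Formula: Takt Time = Available Production Time / Customer Demand
Takt = 557 min/day / 304 units/day
Takt = 1.83 min/unit

1.83 min/unit


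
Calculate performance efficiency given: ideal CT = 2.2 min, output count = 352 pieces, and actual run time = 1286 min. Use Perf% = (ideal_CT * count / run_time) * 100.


Formula: Performance = (Ideal CT * Total Count) / Run Time * 100
Ideal output time = 2.2 * 352 = 774.4 min
Performance = 774.4 / 1286 * 100 = 60.2%

60.2%


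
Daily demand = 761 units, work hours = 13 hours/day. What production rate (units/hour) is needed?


Formula: Production Rate = Daily Demand / Available Hours
Rate = 761 units/day / 13 hours/day
Rate = 58.5 units/hour

58.5 units/hour


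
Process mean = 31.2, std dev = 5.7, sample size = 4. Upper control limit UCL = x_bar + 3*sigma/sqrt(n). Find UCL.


UCL = 31.2 + 3 * 5.7 / sqrt(4)

39.75


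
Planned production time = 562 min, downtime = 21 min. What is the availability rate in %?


Formula: Availability = (Planned Time - Downtime) / Planned Time * 100
Uptime = 562 - 21 = 541 min
Availability = 541 / 562 * 100 = 96.3%

96.3%


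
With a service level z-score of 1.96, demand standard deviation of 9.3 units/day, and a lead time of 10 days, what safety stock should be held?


Formula: SS = z * sigma_d * sqrt(LT)
sqrt(LT) = sqrt(10) = 3.1623
SS = 1.96 * 9.3 * 3.1623
SS = 57.6 units

57.6 units


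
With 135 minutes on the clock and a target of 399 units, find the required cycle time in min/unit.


Formula: CT = Available Time / Number of Units
CT = 135 min / 399 units
CT = 0.34 min/unit

0.34 min/unit


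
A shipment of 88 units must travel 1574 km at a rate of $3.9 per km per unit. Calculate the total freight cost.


TC = dist * cost * units = 1574 * 3.9 * 88 = $540196.80

$540196.80


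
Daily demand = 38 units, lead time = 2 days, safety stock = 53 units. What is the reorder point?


Formula: ROP = (Daily Demand * Lead Time) + Safety Stock
Demand during lead time = 38 * 2 = 76 units
ROP = 76 + 53 = 129 units

129 units


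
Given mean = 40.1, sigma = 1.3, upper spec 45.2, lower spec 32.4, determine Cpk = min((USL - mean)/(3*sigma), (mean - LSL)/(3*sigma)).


Cpu = (45.2 - 40.1) / (3 * 1.3) = 1.31
Cpl = (40.1 - 32.4) / (3 * 1.3) = 1.97
Cpk = min(1.31, 1.97) = 1.31

1.31


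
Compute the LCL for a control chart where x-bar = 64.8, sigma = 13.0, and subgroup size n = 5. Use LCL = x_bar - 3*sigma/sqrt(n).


LCL = 64.8 - 3 * 13.0 / sqrt(5)

47.36


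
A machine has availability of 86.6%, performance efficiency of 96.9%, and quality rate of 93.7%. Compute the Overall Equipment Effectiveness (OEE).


Formula: OEE = Availability * Performance * Quality / 10000
A * P = 86.6% * 96.9% / 100 = 83.92%
OEE = 83.92% * 93.7% / 100 = 78.6%

78.6%


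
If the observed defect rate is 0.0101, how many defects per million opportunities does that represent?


DPMO = defect_rate * 1000000 = 0.0101 * 1000000

10100


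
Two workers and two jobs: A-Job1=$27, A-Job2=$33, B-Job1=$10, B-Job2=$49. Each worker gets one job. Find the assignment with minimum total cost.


Option 1: A->1 + B->2 = $27 + $49 = $76
Option 2: A->2 + B->1 = $33 + $10 = $43
Min cost = min($76, $43) = $43

$43


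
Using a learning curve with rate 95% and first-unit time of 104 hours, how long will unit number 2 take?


Formula: T_n = T_1 * (learning_rate)^(log2(n)) where learning_rate = rate/100
Doublings = log2(2) = 1
T_n = 104 * 0.95^1
T_n = 104 * 0.95 = 98.8 hours

98.8 hours


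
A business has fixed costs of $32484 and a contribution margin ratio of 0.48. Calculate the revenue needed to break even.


Formula: BER = Fixed Costs / Contribution Margin Ratio
BER = $32484 / 0.48
BER = $67675.00 (to the nearest cent)

$67675.00


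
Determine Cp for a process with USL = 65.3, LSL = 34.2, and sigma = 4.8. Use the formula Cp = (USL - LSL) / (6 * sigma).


Cp = (65.3 - 34.2) / (6 * 4.8)

1.08


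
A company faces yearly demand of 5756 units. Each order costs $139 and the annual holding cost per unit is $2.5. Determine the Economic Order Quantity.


Formula: EOQ = sqrt(2 * D * S / H)
Numerator: 2 * 5756 * 139 = 1600168
2DS/H = 1600168 / 2.5 = 640067.2
EOQ = sqrt(640067.2) = 800.0 units

800.0 units


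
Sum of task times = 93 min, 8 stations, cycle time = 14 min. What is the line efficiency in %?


Formula: Efficiency = Sum of Task Times / (N_stations * CT) * 100
Total station capacity = 8 stations * 14 min = 112 min
Efficiency = 93 / 112 * 100 = 83.0%

83.0%


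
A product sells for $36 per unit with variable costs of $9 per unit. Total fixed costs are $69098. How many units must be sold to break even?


Formula: BEQ = Fixed Costs / (Price - Variable Cost)
Contribution margin = $36 - $9 = $27/unit
BEQ = ceil($69098 / $27/unit) = ceil(2559.19) = 2560 units

2560 units


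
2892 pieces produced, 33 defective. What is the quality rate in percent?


Formula: Quality Rate = Good Pieces / Total Pieces * 100
Good pieces = 2892 - 33 = 2859
QR = 2859 / 2892 * 100 = 98.9%

98.9%


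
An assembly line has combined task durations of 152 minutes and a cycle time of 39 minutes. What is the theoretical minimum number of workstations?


Formula: N_min = ceil(Sum of Task Times / Cycle Time)
N_min = ceil(152 min / 39 min) = ceil(3.8974)
N_min = 4 stations

4


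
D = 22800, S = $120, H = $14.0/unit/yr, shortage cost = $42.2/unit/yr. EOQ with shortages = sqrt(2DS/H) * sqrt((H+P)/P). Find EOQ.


Formula: EOQ* = sqrt(2DS/H) * sqrt((H+P)/P)
Base EOQ = sqrt(2*22800*120/14.0) = 625.19 units
Correction = sqrt((14.0+42.2)/42.2) = 1.15402
EOQ* = 625.19 * 1.15402 = 721.5 units

721.5 units


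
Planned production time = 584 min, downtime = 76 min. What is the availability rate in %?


Formula: Availability = (Planned Time - Downtime) / Planned Time * 100
Uptime = 584 - 76 = 508 min
Availability = 508 / 584 * 100 = 87.0%

87.0%


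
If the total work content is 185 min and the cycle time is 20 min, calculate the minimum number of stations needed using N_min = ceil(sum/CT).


Formula: N_min = ceil(Sum of Task Times / Cycle Time)
N_min = ceil(185 min / 20 min) = ceil(9.25)
N_min = 10 stations

10


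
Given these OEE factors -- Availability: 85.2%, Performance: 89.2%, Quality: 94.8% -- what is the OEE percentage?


Formula: OEE = Availability * Performance * Quality / 10000
A * P = 85.2% * 89.2% / 100 = 76.0%
OEE = 76.0% * 94.8% / 100 = 72.0%

72.0%


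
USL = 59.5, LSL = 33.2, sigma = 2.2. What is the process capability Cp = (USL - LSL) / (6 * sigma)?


Cp = (59.5 - 33.2) / (6 * 2.2)

1.99


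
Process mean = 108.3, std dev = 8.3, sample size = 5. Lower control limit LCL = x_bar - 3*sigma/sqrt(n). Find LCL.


LCL = 108.3 - 3 * 8.3 / sqrt(5)

97.16


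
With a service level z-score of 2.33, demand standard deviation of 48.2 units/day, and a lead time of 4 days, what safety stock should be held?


Formula: SS = z * sigma_d * sqrt(LT)
sqrt(LT) = sqrt(4) = 2.0
SS = 2.33 * 48.2 * 2.0
SS = 224.6 units

224.6 units


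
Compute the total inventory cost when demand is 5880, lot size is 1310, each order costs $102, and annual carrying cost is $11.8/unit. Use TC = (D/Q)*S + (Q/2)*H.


TC = 5880/1310 * 102 + 1310/2 * 11.8

$8186.83


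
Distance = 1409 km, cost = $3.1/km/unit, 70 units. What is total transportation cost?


TC = dist * cost * units = 1409 * 3.1 * 70 = $305753.00

$305753.00


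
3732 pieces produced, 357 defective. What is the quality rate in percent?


Formula: Quality Rate = Good Pieces / Total Pieces * 100
Good pieces = 3732 - 357 = 3375
QR = 3375 / 3732 * 100 = 90.4%

90.4%


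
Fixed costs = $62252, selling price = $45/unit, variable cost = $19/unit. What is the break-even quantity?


Formula: BEQ = Fixed Costs / (Price - Variable Cost)
Contribution margin = $45 - $19 = $26/unit
BEQ = ceil($62252 / $26/unit) = ceil(2394.31) = 2395 units

2395 units


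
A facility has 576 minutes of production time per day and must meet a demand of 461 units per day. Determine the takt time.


Formula: Takt Time = Available Production Time / Customer Demand
Takt = 576 min/day / 461 units/day
Takt = 1.25 min/unit

1.25 min/unit


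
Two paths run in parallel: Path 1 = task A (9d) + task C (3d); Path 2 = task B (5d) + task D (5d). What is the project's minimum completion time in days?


Path 1 = 9 + 3 = 12 days
Path 2 = 5 + 5 = 10 days
Duration = max(12, 10) = 12 days

12 days


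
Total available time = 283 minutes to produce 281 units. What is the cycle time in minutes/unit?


Formula: CT = Available Time / Number of Units
CT = 283 min / 281 units
CT = 1.01 min/unit

1.01 min/unit


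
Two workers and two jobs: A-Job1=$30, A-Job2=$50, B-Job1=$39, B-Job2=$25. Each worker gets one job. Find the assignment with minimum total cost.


Option 1: A->1 + B->2 = $30 + $25 = $55
Option 2: A->2 + B->1 = $50 + $39 = $89
Min cost = min($55, $89) = $55

$55


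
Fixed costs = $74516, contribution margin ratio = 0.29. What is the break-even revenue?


Formula: BER = Fixed Costs / Contribution Margin Ratio
BER = $74516 / 0.29
BER = $256951.72 (to the nearest cent)

$256951.72


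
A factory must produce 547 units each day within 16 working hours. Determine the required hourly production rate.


Formula: Production Rate = Daily Demand / Available Hours
Rate = 547 units/day / 16 hours/day
Rate = 34.2 units/hour

34.2 units/hour


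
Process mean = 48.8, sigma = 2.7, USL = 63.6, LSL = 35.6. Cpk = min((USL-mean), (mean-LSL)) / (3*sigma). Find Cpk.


Cpu = (63.6 - 48.8) / (3 * 2.7) = 1.83
Cpl = (48.8 - 35.6) / (3 * 2.7) = 1.63
Cpk = min(1.83, 1.63) = 1.63

1.63


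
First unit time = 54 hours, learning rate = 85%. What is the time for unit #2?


Formula: T_n = T_1 * (learning_rate)^(log2(n)) where learning_rate = rate/100
Doublings = log2(2) = 1
T_n = 54 * 0.85^1
T_n = 54 * 0.85 = 45.9 hours

45.9 hours


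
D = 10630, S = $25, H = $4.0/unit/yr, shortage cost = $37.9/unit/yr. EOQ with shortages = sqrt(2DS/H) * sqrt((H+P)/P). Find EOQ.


Formula: EOQ* = sqrt(2DS/H) * sqrt((H+P)/P)
Base EOQ = sqrt(2*10630*25/4.0) = 364.52 units
Correction = sqrt((4.0+37.9)/37.9) = 1.05145
EOQ* = 364.52 * 1.05145 = 383.3 units

383.3 units


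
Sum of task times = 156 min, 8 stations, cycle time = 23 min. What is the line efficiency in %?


Formula: Efficiency = Sum of Task Times / (N_stations * CT) * 100
Total station capacity = 8 stations * 23 min = 184 min
Efficiency = 156 / 184 * 100 = 84.8%

84.8%


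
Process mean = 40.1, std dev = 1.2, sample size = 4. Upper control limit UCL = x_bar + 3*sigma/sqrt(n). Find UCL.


UCL = 40.1 + 3 * 1.2 / sqrt(4)

41.9


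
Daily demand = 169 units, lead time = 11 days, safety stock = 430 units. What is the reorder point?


Formula: ROP = (Daily Demand * Lead Time) + Safety Stock
Demand during lead time = 169 * 11 = 1859 units
ROP = 1859 + 430 = 2289 units

2289 units


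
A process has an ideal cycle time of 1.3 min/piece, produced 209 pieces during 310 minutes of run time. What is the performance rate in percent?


Formula: Performance = (Ideal CT * Total Count) / Run Time * 100
Ideal output time = 1.3 * 209 = 271.7 min
Performance = 271.7 / 310 * 100 = 87.6%

87.6%


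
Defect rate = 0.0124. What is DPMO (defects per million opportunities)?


DPMO = defect_rate * 1000000 = 0.0124 * 1000000

12400


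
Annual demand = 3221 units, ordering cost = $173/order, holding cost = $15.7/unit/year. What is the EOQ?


Formula: EOQ = sqrt(2 * D * S / H)
Numerator: 2 * 3221 * 173 = 1114466
2DS/H = 1114466 / 15.7 = 70985.1
EOQ = sqrt(70985.1) = 266.4 units

266.4 units


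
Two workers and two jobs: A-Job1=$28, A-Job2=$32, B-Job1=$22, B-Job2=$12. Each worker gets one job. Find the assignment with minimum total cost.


Option 1: A->1 + B->2 = $28 + $12 = $40
Option 2: A->2 + B->1 = $32 + $22 = $54
Min cost = min($40, $54) = $40

$40


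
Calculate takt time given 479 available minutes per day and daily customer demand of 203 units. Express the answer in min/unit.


Formula: Takt Time = Available Production Time / Customer Demand
Takt = 479 min/day / 203 units/day
Takt = 2.36 min/unit

2.36 min/unit


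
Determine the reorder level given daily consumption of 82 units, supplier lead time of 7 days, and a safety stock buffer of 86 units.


Formula: ROP = (Daily Demand * Lead Time) + Safety Stock
Demand during lead time = 82 * 7 = 574 units
ROP = 574 + 86 = 660 units

660 units


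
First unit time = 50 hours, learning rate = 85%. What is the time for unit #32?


Formula: T_n = T_1 * (learning_rate)^(log2(n)) where learning_rate = rate/100
Doublings = log2(32) = 5
T_n = 50 * 0.85^5
T_n = 50 * 0.4437 = 22.2 hours

22.2 hours


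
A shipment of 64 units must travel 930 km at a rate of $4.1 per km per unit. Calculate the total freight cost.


TC = dist * cost * units = 930 * 4.1 * 64 = $244032.00

$244032.00


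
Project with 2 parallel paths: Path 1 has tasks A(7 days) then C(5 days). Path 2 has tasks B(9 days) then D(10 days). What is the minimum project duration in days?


Path 1 = 7 + 5 = 12 days
Path 2 = 9 + 10 = 19 days
Duration = max(12, 19) = 19 days

19 days


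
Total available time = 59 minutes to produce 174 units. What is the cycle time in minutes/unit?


Formula: CT = Available Time / Number of Units
CT = 59 min / 174 units
CT = 0.34 min/unit

0.34 min/unit


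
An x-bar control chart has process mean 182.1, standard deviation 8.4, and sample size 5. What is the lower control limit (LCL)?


LCL = 182.1 - 3 * 8.4 / sqrt(5)

170.83


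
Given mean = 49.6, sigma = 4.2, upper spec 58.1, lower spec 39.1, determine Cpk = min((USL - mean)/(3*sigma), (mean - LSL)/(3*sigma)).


Cpu = (58.1 - 49.6) / (3 * 4.2) = 0.67
Cpl = (49.6 - 39.1) / (3 * 4.2) = 0.83
Cpk = min(0.67, 0.83) = 0.67

0.67


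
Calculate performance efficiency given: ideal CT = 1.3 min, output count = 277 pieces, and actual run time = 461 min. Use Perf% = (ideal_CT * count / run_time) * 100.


Formula: Performance = (Ideal CT * Total Count) / Run Time * 100
Ideal output time = 1.3 * 277 = 360.1 min
Performance = 360.1 / 461 * 100 = 78.1%

78.1%


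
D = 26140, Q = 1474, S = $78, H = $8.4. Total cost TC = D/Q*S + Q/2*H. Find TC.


TC = 26140/1474 * 78 + 1474/2 * 8.4

$7574.06


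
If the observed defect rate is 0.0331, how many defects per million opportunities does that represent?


DPMO = defect_rate * 1000000 = 0.0331 * 1000000

33100


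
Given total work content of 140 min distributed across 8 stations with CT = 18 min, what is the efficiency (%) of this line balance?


Formula: Efficiency = Sum of Task Times / (N_stations * CT) * 100
Total station capacity = 8 stations * 18 min = 144 min
Efficiency = 140 / 144 * 100 = 97.2%

97.2%


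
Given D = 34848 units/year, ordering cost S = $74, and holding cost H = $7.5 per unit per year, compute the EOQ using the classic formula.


Formula: EOQ = sqrt(2 * D * S / H)
Numerator: 2 * 34848 * 74 = 5157504
2DS/H = 5157504 / 7.5 = 687667.2
EOQ = sqrt(687667.2) = 829.3 units

829.3 units


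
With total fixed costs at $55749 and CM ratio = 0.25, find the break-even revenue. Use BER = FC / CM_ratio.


Formula: BER = Fixed Costs / Contribution Margin Ratio
BER = $55749 / 0.25
BER = $222996.00 (to the nearest cent)

$222996.00


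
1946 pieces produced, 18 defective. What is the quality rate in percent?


Formula: Quality Rate = Good Pieces / Total Pieces * 100
Good pieces = 1946 - 18 = 1928
QR = 1928 / 1946 * 100 = 99.1%

99.1%


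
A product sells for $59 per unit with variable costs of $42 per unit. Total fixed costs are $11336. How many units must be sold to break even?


Formula: BEQ = Fixed Costs / (Price - Variable Cost)
Contribution margin = $59 - $42 = $17/unit
BEQ = ceil($11336 / $17/unit) = ceil(666.82) = 667 units

667 units


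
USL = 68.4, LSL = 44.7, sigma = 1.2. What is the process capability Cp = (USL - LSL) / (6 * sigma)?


Cp = (68.4 - 44.7) / (6 * 1.2)

3.29


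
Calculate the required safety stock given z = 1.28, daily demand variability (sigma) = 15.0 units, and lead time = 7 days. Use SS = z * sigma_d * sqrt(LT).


Formula: SS = z * sigma_d * sqrt(LT)
sqrt(LT) = sqrt(7) = 2.6458
SS = 1.28 * 15.0 * 2.6458
SS = 50.8 units

50.8 units


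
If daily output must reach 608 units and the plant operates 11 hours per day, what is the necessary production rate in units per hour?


Formula: Production Rate = Daily Demand / Available Hours
Rate = 608 units/day / 11 hours/day
Rate = 55.3 units/hour

55.3 units/hour


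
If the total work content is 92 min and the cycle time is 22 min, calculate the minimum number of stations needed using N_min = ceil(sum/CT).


Formula: N_min = ceil(Sum of Task Times / Cycle Time)
N_min = ceil(92 min / 22 min) = ceil(4.1818)
N_min = 5 stations

5


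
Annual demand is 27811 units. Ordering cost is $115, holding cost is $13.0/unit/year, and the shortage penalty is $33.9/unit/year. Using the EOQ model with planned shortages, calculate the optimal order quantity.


Formula: EOQ* = sqrt(2DS/H) * sqrt((H+P)/P)
Base EOQ = sqrt(2*27811*115/13.0) = 701.46 units
Correction = sqrt((13.0+33.9)/33.9) = 1.17621
EOQ* = 701.46 * 1.17621 = 825.1 units

825.1 units


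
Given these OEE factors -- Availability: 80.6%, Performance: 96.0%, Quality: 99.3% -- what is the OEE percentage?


Formula: OEE = Availability * Performance * Quality / 10000
A * P = 80.6% * 96.0% / 100 = 77.38%
OEE = 77.38% * 99.3% / 100 = 76.8%

76.8%


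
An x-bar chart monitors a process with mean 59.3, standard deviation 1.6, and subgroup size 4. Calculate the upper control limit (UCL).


UCL = 59.3 + 3 * 1.6 / sqrt(4)

61.7


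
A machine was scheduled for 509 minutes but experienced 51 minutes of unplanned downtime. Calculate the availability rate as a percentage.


Formula: Availability = (Planned Time - Downtime) / Planned Time * 100
Uptime = 509 - 51 = 458 min
Availability = 458 / 509 * 100 = 90.0%

90.0%


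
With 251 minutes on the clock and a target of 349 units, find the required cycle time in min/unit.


Formula: CT = Available Time / Number of Units
CT = 251 min / 349 units
CT = 0.72 min/unit

0.72 min/unit


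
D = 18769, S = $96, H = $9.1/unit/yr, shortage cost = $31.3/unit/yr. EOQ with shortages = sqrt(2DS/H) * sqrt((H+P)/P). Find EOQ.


Formula: EOQ* = sqrt(2DS/H) * sqrt((H+P)/P)
Base EOQ = sqrt(2*18769*96/9.1) = 629.29 units
Correction = sqrt((9.1+31.3)/31.3) = 1.13611
EOQ* = 629.29 * 1.13611 = 714.9 units

714.9 units


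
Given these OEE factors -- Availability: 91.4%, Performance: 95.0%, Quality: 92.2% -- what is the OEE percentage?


Formula: OEE = Availability * Performance * Quality / 10000
A * P = 91.4% * 95.0% / 100 = 86.83%
OEE = 86.83% * 92.2% / 100 = 80.1%

80.1%


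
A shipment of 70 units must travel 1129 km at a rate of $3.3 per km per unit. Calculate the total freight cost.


TC = dist * cost * units = 1129 * 3.3 * 70 = $260799.00

$260799.00


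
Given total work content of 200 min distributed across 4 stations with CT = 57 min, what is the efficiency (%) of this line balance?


Formula: Efficiency = Sum of Task Times / (N_stations * CT) * 100
Total station capacity = 4 stations * 57 min = 228 min
Efficiency = 200 / 228 * 100 = 87.7%

87.7%


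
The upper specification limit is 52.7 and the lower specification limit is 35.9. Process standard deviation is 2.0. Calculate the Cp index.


Cp = (52.7 - 35.9) / (6 * 2.0)

1.4


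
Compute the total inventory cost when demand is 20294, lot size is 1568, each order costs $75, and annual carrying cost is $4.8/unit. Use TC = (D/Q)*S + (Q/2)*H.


TC = 20294/1568 * 75 + 1568/2 * 4.8

$4733.90


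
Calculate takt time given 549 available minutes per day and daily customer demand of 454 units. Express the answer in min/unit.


Formula: Takt Time = Available Production Time / Customer Demand
Takt = 549 min/day / 454 units/day
Takt = 1.21 min/unit

1.21 min/unit


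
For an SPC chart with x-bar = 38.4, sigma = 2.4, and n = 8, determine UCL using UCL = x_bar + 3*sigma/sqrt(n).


UCL = 38.4 + 3 * 2.4 / sqrt(8)

40.95


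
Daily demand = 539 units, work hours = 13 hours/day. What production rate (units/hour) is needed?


Formula: Production Rate = Daily Demand / Available Hours
Rate = 539 units/day / 13 hours/day
Rate = 41.5 units/hour

41.5 units/hour


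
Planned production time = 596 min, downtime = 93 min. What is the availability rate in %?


Formula: Availability = (Planned Time - Downtime) / Planned Time * 100
Uptime = 596 - 93 = 503 min
Availability = 503 / 596 * 100 = 84.4%

84.4%


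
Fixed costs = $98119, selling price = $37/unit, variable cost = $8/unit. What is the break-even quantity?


Formula: BEQ = Fixed Costs / (Price - Variable Cost)
Contribution margin = $37 - $8 = $29/unit
BEQ = ceil($98119 / $29/unit) = ceil(3383.41) = 3384 units

3384 units


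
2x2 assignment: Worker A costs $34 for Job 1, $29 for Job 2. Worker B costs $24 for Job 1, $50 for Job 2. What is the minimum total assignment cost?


Option 1: A->1 + B->2 = $34 + $50 = $84
Option 2: A->2 + B->1 = $29 + $24 = $53
Min cost = min($84, $53) = $53

$53


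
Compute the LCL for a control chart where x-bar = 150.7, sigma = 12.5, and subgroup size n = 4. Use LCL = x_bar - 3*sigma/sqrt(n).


LCL = 150.7 - 3 * 12.5 / sqrt(4)

131.95


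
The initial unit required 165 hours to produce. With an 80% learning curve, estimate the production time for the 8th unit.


Formula: T_n = T_1 * (learning_rate)^(log2(n)) where learning_rate = rate/100
Doublings = log2(8) = 3
T_n = 165 * 0.8^3
T_n = 165 * 0.512 = 84.5 hours

84.5 hours


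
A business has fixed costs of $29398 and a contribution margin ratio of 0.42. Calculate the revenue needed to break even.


Formula: BER = Fixed Costs / Contribution Margin Ratio
BER = $29398 / 0.42
BER = $69995.24 (to the nearest cent)

$69995.24


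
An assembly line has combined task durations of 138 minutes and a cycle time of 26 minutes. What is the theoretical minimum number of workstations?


Formula: N_min = ceil(Sum of Task Times / Cycle Time)
N_min = ceil(138 min / 26 min) = ceil(5.3077)
N_min = 6 stations

6
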